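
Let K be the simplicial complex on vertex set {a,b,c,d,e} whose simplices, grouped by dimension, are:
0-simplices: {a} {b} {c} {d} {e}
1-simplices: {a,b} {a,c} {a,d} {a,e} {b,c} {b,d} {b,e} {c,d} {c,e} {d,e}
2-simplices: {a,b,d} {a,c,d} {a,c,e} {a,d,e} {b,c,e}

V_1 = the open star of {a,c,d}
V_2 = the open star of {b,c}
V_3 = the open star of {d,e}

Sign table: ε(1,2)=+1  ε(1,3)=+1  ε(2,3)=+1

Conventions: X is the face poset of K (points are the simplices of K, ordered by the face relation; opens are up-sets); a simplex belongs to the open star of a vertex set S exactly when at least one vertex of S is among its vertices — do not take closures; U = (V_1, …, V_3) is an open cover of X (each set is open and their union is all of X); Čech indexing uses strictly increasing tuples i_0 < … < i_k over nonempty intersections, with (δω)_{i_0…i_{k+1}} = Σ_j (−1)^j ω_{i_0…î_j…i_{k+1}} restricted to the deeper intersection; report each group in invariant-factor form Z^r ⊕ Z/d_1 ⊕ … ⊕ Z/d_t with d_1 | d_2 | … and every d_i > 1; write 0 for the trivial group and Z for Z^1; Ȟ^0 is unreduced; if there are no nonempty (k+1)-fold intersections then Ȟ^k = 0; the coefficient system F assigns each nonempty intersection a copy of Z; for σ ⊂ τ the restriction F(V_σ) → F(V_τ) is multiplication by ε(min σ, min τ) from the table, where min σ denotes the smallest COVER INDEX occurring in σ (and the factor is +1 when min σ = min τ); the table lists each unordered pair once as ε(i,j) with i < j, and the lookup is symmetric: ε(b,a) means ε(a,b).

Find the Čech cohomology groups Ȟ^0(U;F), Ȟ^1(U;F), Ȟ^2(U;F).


nerve of the cover:
  V1={{a},{c},{d},{a,b},{a,c},{a,d},{a,e},{b,c},{b,d},{c,d},{c,e},{d,e},{a,b,d},{a,c,d},{a,c,e},{a,d,e},{b,c,e}} V2={{b},{c},{a,b},{a,c},{b,c},{b,d},{b,e},{c,d},{c,e},{a,b,d},{a,c,d},{a,c,e},{b,c,e}} V3={{d},{e},{a,d},{a,e},{b,d},{b,e},{c,d},{c,e},{d,e},{a,b,d},{a,c,d},{a,c,e},{a,d,e},{b,c,e}}
  V12={{c},{a,b},{a,c},{b,c},{b,d},{c,d},{c,e},{a,b,d},{a,c,d},{a,c,e},{b,c,e}} V13={{d},{a,d},{a,e},{b,d},{c,d},{c,e},{d,e},{a,b,d},{a,c,d},{a,c,e},{a,d,e},{b,c,e}} V23={{b,d},{b,e},{c,d},{c,e},{a,b,d},{a,c,d},{a,c,e},{b,c,e}}
  V123={{b,d},{c,d},{c,e},{a,b,d},{a,c,d},{a,c,e},{b,c,e}}
C dims 3,3,1; δ0: rk 2, SNF 1^2; δ1: rk 1, SNF 1^1
Ȟ^0 = (3 − 2) − 0 = 1, so Ȟ^0 ≅ Z
Ȟ^1 = (3 − 1) − 2 = 0, so Ȟ^1 ≅ 0
Ȟ^2 = (1 − 0) − 1 = 0, so Ȟ^2 ≅ 0

Ȟ^0(U;F) ≅ Z,  Ȟ^1(U;F) ≅ 0,  Ȟ^2(U;F) ≅ 0


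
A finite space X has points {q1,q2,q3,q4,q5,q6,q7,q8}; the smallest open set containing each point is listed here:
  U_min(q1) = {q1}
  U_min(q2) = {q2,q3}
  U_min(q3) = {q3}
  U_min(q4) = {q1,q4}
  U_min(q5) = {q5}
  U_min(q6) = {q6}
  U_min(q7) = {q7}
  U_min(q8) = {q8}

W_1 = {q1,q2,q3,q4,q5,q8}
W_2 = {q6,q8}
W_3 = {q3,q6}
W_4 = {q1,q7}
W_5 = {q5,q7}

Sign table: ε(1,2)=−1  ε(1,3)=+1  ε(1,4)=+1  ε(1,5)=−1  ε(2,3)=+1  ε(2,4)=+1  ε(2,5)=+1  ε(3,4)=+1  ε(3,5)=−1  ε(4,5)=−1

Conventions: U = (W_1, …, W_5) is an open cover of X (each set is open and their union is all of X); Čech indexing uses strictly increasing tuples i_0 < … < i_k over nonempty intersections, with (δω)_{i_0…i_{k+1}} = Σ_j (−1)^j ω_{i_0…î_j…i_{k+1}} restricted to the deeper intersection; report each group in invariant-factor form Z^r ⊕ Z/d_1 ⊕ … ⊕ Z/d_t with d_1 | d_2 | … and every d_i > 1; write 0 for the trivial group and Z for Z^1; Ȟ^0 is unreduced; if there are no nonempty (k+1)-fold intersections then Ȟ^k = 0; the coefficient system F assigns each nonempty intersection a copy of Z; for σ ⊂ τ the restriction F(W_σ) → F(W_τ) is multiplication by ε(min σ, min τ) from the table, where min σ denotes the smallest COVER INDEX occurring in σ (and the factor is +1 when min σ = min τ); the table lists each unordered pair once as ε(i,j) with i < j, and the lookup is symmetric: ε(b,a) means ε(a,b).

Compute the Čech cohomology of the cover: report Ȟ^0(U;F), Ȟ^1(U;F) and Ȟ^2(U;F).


cover nerve:
  W12={q8} W13={q3} W14={q1} W15={q5} W23={q6} W45={q7}
C dims 5,6; δ0: rk 5, SNF 1^4·2
Ȟ^0: (5−5)−0=0 ⇒ 0
Ȟ^1: (6−0)−5=1 plus torsion [2] ⇒ Z ⊕ Z/2
Ȟ^2: (0−0)−0=0 ⇒ 0

Ȟ^0(U;F) ≅ 0, Ȟ^1(U;F) ≅ Z ⊕ Z/2 and Ȟ^2(U;F) ≅ 0


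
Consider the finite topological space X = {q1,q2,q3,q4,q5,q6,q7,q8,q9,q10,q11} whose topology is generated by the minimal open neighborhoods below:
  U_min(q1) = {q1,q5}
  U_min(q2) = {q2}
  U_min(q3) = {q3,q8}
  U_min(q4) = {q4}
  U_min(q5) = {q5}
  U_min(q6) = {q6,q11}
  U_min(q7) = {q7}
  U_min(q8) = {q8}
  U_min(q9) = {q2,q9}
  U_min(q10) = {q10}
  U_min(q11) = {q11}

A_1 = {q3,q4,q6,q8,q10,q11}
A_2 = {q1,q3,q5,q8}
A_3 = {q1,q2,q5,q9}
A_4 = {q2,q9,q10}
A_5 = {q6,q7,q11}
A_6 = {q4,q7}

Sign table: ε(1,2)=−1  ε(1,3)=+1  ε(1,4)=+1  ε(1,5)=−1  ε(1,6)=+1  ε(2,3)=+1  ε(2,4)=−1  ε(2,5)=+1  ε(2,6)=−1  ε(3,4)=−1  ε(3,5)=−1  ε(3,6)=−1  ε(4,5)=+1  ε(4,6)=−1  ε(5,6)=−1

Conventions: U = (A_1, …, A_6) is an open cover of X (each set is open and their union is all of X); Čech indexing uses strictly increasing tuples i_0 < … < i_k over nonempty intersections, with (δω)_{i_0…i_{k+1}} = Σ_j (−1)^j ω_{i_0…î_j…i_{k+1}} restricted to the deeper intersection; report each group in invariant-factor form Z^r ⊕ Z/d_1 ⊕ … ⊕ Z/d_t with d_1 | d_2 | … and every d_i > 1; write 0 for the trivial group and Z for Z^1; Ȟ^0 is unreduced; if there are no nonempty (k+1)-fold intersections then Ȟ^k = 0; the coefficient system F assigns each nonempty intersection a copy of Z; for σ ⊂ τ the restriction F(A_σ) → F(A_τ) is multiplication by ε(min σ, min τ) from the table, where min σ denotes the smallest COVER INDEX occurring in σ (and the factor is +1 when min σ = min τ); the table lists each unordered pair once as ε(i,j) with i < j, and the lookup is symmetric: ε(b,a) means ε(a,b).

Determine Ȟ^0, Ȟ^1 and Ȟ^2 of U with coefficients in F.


nerve simplices:
  A12={q3,q8} A14={q10} A15={q6,q11} A16={q4} A23={q1,q5} A34={q2,q9} A56={q7}
C dims 6,7; δ0: rk 5, SNF 1^5
degree 0: 6−5−0 = 1 → Ȟ^0 ≅ Z
degree 1: 7−0−5 = 2 → Ȟ^1 ≅ Z^2
degree 2: 0−0−0 = 0 → Ȟ^2 ≅ 0

Ȟ^0 ≅ Z, Ȟ^1 ≅ Z^2 and Ȟ^2 ≅ 0


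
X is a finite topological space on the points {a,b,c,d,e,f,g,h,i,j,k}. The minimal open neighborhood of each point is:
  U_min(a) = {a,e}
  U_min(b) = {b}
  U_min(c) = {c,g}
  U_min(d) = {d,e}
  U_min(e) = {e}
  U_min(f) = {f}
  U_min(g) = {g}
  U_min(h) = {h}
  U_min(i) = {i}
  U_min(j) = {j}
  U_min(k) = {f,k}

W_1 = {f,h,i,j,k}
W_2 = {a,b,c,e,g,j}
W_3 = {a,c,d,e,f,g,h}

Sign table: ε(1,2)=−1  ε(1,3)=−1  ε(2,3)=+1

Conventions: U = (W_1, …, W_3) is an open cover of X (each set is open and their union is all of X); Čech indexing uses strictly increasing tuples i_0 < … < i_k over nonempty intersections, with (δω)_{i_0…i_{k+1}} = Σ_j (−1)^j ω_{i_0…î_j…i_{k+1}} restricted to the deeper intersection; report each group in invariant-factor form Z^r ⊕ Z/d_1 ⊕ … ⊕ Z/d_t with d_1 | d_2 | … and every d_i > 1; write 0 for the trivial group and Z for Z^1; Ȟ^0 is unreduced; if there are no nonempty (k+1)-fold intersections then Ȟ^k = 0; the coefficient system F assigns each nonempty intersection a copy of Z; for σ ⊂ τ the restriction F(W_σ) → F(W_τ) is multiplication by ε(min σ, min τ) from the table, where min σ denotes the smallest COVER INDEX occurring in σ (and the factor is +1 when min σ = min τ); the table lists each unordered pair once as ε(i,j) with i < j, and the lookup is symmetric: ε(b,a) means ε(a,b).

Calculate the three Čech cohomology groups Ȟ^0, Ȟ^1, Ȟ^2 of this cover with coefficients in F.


nonempty intersections:
  W12={j} W13={f,h} W23={a,c,e,g}
C dims 3,3; δ0: rk 2, SNF 1^2
Ȟ^0: (3−2)−0=1 ⇒ Z
Ȟ^1: (3−0)−2=1 ⇒ Z
Ȟ^2: (0−0)−0=0 ⇒ 0

Ȟ^0 = Z, Ȟ^1 = Z and Ȟ^2 = 0


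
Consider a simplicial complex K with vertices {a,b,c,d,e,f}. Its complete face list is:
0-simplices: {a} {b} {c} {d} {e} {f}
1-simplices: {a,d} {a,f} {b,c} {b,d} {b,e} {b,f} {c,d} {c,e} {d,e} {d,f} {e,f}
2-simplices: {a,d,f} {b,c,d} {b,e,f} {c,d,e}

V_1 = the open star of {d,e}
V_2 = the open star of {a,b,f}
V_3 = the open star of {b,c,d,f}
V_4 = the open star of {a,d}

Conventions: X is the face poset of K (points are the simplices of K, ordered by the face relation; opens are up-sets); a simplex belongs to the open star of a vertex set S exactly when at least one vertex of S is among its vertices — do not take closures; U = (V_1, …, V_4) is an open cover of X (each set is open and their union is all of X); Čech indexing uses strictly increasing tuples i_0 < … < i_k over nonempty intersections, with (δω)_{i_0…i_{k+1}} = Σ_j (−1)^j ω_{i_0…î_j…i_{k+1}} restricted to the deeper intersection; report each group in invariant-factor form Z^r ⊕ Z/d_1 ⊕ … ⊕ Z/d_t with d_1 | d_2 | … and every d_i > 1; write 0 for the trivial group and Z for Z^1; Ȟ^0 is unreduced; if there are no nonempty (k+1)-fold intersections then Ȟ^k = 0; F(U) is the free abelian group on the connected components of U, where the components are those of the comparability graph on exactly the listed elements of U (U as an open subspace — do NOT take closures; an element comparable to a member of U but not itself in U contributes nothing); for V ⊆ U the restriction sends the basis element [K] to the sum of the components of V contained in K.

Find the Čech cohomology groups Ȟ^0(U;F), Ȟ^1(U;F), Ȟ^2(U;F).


Ȟ^0 = Z, Ȟ^1 = Z and Ȟ^2 = 0

intersection data:
  V1={{d},{e},{a,d},{b,d},{b,e},{c,d},{c,e},{d,e},{d,f},{e,f},{a,d,f},{b,c,d},{b,e,f},{c,d,e}} V2={{a},{b},{f},{a,d},{a,f},{b,c},{b,d},{b,e},{b,f},{d,f},{e,f},{a,d,f},{b,c,d},{b,e,f}} V3={{b},{c},{d},{f},{a,d},{a,f},{b,c},{b,d},{b,e},{b,f},{c,d},{c,e},{d,e},{d,f},{e,f},{a,d,f},{b,c,d},{b,e,f},{c,d,e}} V4={{a},{d},{a,d},{a,f},{b,d},{c,d},{d,e},{d,f},{a,d,f},{b,c,d},{c,d,e}}
  V12={{a,d},{b,d},{b,e},{d,f},{e,f},{a,d,f},{b,c,d},{b,e,f}} V13={{d},{a,d},{b,d},{b,e},{c,d},{c,e},{d,e},{d,f},{e,f},{a,d,f},{b,c,d},{b,e,f},{c,d,e}} V14={{d},{a,d},{b,d},{c,d},{d,e},{d,f},{a,d,f},{b,c,d},{c,d,e}} V23={{b},{f},{a,d},{a,f},{b,c},{b,d},{b,e},{b,f},{d,f},{e,f},{a,d,f},{b,c,d},{b,e,f}} V24={{a},{a,d},{a,f},{b,d},{d,f},{a,d,f},{b,c,d}} V34={{d},{a,d},{a,f},{b,d},{c,d},{d,e},{d,f},{a,d,f},{b,c,d},{c,d,e}}
  V123={{a,d},{b,d},{b,e},{d,f},{e,f},{a,d,f},{b,c,d},{b,e,f}} V124={{a,d},{b,d},{d,f},{a,d,f},{b,c,d}} V134={{d},{a,d},{b,d},{c,d},{d,e},{d,f},{a,d,f},{b,c,d},{c,d,e}} V234={{a,d},{a,f},{b,d},{d,f},{a,d,f},{b,c,d}}
  V1234={{a,d},{b,d},{d,f},{a,d,f},{b,c,d}}
components per intersection:
  V1: {{d},{e},{a,d},{b,d},{b,e},{c,d},{c,e},{d,e},{d,f},{e,f},{a,d,f},{b,c,d},{b,e,f},{c,d,e}}
  V2: {{a},{b},{f},{a,d},{a,f},{b,c},{b,d},{b,e},{b,f},{d,f},{e,f},{a,d,f},{b,c,d},{b,e,f}}
  V3: {{b},{c},{d},{f},{a,d},{a,f},{b,c},{b,d},{b,e},{b,f},{c,d},{c,e},{d,e},{d,f},{e,f},{a,d,f},{b,c,d},{b,e,f},{c,d,e}}
  V4: {{a},{d},{a,d},{a,f},{b,d},{c,d},{d,e},{d,f},{a,d,f},{b,c,d},{c,d,e}}
  V12: {{a,d},{d,f},{a,d,f}} {{b,d},{b,c,d}} {{b,e},{e,f},{b,e,f}}
  V13: {{d},{a,d},{b,d},{c,d},{c,e},{d,e},{d,f},{a,d,f},{b,c,d},{c,d,e}} {{b,e},{e,f},{b,e,f}}
  V14: {{d},{a,d},{b,d},{c,d},{d,e},{d,f},{a,d,f},{b,c,d},{c,d,e}}
  V23: {{b},{f},{a,d},{a,f},{b,c},{b,d},{b,e},{b,f},{d,f},{e,f},{a,d,f},{b,c,d},{b,e,f}}
  V24: {{a},{a,d},{a,f},{d,f},{a,d,f}} {{b,d},{b,c,d}}
  V34: {{d},{a,d},{a,f},{b,d},{c,d},{d,e},{d,f},{a,d,f},{b,c,d},{c,d,e}}
  V123: {{a,d},{d,f},{a,d,f}} {{b,d},{b,c,d}} {{b,e},{e,f},{b,e,f}}
  V124: {{a,d},{d,f},{a,d,f}} {{b,d},{b,c,d}}
  V134: {{d},{a,d},{b,d},{c,d},{d,e},{d,f},{a,d,f},{b,c,d},{c,d,e}}
  V234: {{a,d},{a,f},{d,f},{a,d,f}} {{b,d},{b,c,d}}
  V1234: {{a,d},{d,f},{a,d,f}} {{b,d},{b,c,d}}
C dims 4,10,8,2; δ0: rk 3, SNF 1^3; δ1: rk 6, SNF 1^6; δ2: rk 2, SNF 1^2
Ȟ^0 = (4 − 3) − 0 = 1, so Ȟ^0 ≅ Z
Ȟ^1 = (10 − 6) − 3 = 1, so Ȟ^1 ≅ Z
Ȟ^2 = (8 − 2) − 6 = 0, so Ȟ^2 ≅ 0


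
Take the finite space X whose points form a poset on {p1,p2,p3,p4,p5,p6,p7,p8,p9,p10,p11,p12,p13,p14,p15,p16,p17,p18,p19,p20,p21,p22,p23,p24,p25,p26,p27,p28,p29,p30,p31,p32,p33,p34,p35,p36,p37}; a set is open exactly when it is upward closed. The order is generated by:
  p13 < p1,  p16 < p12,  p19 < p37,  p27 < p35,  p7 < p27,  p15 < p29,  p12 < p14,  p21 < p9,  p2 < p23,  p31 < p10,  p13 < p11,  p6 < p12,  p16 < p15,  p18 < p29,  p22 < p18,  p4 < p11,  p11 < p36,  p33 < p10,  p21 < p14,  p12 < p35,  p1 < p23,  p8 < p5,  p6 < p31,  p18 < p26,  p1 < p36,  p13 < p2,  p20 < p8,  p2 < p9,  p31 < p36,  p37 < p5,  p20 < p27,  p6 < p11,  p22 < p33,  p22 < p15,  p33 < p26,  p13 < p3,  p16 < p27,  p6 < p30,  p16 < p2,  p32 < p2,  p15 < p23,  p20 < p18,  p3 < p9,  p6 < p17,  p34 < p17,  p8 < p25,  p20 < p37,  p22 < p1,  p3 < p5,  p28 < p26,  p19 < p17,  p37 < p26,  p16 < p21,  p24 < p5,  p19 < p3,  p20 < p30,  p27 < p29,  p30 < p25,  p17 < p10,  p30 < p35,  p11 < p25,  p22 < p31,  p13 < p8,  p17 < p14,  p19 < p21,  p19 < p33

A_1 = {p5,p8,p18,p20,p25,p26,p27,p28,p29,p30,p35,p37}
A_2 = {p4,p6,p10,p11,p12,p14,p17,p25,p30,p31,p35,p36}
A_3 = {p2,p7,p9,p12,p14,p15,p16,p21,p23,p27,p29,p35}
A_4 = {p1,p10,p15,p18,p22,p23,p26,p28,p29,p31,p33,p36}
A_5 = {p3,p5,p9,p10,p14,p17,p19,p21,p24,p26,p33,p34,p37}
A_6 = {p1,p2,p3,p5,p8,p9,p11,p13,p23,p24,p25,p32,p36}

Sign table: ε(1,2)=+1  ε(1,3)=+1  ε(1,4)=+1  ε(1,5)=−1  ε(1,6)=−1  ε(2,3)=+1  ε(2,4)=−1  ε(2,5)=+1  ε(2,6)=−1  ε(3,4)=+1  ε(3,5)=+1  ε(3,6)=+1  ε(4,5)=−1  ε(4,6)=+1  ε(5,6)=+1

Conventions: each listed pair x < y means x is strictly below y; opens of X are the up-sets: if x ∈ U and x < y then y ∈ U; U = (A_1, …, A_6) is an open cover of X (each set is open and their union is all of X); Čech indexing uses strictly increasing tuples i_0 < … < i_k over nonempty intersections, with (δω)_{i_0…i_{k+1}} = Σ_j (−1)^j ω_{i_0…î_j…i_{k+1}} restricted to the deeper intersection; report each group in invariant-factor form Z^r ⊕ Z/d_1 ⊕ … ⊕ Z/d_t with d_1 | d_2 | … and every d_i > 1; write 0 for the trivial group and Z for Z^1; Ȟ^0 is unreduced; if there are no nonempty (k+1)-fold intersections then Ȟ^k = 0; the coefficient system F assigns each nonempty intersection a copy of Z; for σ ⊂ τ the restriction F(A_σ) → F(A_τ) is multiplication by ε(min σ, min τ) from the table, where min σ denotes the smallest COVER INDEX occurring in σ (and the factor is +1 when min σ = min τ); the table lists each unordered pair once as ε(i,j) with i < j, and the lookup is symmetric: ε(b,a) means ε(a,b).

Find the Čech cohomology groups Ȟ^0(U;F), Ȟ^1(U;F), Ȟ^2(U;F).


nerve of the cover:
  A12={p25,p30,p35} A13={p27,p29,p35} A14={p18,p26,p28,p29} A15={p5,p26,p37} A16={p5,p8,p25} A23={p12,p14,p35} A24={p10,p31,p36} A25={p10,p14,p17} A26={p11,p25,p36} A34={p15,p23,p29} A35={p9,p14,p21} A36={p2,p9,p23} A45={p10,p26,p33} A46={p1,p23,p36} A56={p3,p5,p9,p24}
  A123={p35} A126={p25} A134={p29} A145={p26} A156={p5} A235={p14} A245={p10} A246={p36} A346={p23} A356={p9}
C dims 6,15,10; δ0: rk 6, SNF 1^5·2; δ1: rk 9, SNF 1^9
Ȟ^0 = (6 − 6) − 0 = 0, so Ȟ^0 ≅ 0
Ȟ^1 = (15 − 9) − 6 = 0 plus torsion [2], so Ȟ^1 ≅ Z/2
Ȟ^2 = (10 − 0) − 9 = 1, so Ȟ^2 ≅ Z

Ȟ^0 ≅ 0; Ȟ^1 ≅ Z/2; Ȟ^2 ≅ Z


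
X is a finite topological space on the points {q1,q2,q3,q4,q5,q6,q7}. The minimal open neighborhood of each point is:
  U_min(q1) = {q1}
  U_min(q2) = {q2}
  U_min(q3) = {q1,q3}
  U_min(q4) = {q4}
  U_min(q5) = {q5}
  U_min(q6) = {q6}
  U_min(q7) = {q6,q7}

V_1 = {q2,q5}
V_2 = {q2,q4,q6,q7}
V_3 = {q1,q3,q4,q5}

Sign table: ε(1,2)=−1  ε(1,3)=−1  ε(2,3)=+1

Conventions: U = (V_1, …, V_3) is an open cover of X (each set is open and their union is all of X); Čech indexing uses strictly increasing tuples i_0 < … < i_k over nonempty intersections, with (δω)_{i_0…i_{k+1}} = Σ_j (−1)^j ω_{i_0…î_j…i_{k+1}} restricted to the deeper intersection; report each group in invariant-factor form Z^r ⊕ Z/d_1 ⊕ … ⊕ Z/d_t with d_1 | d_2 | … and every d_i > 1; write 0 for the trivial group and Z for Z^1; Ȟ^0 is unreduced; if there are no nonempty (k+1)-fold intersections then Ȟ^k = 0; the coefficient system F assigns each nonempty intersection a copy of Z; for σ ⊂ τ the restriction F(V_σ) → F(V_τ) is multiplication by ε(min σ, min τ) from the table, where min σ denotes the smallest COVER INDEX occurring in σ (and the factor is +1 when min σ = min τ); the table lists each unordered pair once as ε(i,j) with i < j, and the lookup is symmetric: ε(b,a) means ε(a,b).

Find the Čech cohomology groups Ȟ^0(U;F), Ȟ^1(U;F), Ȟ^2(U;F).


nerve simplices:
  V12={q2} V13={q5} V23={q4}
C dims 3,3; δ0: rk 2, SNF 1^2
degree 0: 3−2−0 = 1 → Ȟ^0 ≅ Z
degree 1: 3−0−2 = 1 → Ȟ^1 ≅ Z
degree 2: 0−0−0 = 0 → Ȟ^2 ≅ 0

Ȟ^0(U;F) ≅ Z,  Ȟ^1(U;F) ≅ Z,  Ȟ^2(U;F) ≅ 0


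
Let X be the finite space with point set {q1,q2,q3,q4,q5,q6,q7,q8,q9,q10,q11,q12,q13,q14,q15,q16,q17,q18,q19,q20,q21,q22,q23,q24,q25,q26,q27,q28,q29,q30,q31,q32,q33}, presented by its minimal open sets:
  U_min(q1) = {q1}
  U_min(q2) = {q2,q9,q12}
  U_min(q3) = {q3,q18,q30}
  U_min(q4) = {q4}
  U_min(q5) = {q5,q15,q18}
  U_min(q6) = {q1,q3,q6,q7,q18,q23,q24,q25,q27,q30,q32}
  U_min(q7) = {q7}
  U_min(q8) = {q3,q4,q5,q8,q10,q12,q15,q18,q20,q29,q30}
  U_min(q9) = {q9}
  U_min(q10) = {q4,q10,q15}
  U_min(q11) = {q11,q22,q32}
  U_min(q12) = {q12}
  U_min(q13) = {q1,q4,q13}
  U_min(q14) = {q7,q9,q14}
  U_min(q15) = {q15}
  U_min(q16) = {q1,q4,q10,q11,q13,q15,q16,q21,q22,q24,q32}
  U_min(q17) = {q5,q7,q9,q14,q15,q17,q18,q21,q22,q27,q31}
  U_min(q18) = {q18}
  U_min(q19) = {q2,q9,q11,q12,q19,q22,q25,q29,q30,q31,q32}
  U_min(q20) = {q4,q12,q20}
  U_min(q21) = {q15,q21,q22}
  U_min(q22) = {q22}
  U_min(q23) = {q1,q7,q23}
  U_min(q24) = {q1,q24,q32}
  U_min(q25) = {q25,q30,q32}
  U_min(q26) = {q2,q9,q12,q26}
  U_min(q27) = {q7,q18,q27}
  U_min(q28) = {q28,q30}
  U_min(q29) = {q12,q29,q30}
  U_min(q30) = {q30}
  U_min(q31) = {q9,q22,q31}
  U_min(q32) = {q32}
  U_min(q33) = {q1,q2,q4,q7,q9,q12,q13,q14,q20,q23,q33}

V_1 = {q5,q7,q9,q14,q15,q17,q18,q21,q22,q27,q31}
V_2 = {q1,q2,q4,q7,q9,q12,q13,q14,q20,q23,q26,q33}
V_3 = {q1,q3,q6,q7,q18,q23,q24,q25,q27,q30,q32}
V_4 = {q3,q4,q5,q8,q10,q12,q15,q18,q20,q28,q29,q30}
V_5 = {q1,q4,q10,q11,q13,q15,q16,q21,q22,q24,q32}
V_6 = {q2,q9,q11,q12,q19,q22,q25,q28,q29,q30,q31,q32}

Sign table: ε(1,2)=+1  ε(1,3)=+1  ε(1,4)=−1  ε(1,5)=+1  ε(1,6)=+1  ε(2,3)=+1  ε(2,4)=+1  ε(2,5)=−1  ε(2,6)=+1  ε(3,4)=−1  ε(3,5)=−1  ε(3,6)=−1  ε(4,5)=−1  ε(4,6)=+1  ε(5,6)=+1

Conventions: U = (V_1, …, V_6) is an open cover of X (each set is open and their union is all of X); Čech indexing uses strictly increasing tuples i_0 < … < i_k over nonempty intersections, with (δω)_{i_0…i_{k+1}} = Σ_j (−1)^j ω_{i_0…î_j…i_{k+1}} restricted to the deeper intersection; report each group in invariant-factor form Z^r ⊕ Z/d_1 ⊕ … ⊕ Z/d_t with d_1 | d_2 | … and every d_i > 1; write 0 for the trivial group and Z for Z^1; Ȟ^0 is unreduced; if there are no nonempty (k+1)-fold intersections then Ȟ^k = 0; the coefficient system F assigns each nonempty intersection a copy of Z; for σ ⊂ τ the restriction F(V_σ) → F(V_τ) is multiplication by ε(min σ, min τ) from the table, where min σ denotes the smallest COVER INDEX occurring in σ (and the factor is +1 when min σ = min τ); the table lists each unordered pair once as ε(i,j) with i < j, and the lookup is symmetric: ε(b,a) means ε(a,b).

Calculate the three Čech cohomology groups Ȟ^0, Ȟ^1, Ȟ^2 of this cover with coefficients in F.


nonempty intersections:
  V12={q7,q9,q14} V13={q7,q18,q27} V14={q5,q15,q18} V15={q15,q21,q22} V16={q9,q22,q31} V23={q1,q7,q23} V24={q4,q12,q20} V25={q1,q4,q13} V26={q2,q9,q12} V34={q3,q18,q30} V35={q1,q24,q32} V36={q25,q30,q32} V45={q4,q10,q15} V46={q12,q28,q29,q30} V56={q11,q22,q32}
  V123={q7} V126={q9} V134={q18} V145={q15} V156={q22} V235={q1} V245={q4} V246={q12} V346={q30} V356={q32}
C dims 6,15,10; δ0: rk 6, SNF 1^5·2; δ1: rk 9, SNF 1^9
Ȟ^0: (6−6)−0=0 ⇒ 0
Ȟ^1: (15−9)−6=0 plus torsion [2] ⇒ Z/2
Ȟ^2: (10−0)−9=1 ⇒ Z

Ȟ^0(U;F) ≅ 0, Ȟ^1(U;F) ≅ Z/2, Ȟ^2(U;F) ≅ Z


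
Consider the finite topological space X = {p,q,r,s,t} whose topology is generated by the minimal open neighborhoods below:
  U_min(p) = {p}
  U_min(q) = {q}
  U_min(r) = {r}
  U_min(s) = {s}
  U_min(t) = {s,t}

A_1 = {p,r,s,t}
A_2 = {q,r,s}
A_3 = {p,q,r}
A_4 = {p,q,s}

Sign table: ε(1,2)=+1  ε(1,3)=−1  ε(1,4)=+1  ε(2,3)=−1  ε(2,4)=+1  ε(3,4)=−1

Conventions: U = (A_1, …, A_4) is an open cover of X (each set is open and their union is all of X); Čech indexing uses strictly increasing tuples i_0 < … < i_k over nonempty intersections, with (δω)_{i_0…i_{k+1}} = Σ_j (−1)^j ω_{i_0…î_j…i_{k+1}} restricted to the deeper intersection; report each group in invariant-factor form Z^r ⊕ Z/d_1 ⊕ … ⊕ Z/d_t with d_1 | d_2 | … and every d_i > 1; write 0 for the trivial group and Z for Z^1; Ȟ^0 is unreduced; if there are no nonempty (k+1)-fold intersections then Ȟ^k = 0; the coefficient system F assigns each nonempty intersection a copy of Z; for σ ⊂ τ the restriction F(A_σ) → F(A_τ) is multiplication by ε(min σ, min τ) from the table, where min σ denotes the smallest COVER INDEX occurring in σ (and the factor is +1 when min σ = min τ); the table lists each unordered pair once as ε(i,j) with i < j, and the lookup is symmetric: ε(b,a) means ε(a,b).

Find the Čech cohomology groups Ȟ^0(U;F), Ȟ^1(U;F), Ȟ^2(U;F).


Ȟ^0 = Z, Ȟ^1 = 0, Ȟ^2 = Z

nonempty overlaps:
  A12={r,s} A13={p,r} A14={p,s} A23={q,r} A24={q,s} A34={p,q}
  A123={r} A124={s} A134={p} A234={q}
C dims 4,6,4; δ0: rk 3, SNF 1^3; δ1: rk 3, SNF 1^3
degree 0: 4−3−0 = 1 → Ȟ^0 ≅ Z
degree 1: 6−3−3 = 0 → Ȟ^1 ≅ 0
degree 2: 4−0−3 = 1 → Ȟ^2 ≅ Z


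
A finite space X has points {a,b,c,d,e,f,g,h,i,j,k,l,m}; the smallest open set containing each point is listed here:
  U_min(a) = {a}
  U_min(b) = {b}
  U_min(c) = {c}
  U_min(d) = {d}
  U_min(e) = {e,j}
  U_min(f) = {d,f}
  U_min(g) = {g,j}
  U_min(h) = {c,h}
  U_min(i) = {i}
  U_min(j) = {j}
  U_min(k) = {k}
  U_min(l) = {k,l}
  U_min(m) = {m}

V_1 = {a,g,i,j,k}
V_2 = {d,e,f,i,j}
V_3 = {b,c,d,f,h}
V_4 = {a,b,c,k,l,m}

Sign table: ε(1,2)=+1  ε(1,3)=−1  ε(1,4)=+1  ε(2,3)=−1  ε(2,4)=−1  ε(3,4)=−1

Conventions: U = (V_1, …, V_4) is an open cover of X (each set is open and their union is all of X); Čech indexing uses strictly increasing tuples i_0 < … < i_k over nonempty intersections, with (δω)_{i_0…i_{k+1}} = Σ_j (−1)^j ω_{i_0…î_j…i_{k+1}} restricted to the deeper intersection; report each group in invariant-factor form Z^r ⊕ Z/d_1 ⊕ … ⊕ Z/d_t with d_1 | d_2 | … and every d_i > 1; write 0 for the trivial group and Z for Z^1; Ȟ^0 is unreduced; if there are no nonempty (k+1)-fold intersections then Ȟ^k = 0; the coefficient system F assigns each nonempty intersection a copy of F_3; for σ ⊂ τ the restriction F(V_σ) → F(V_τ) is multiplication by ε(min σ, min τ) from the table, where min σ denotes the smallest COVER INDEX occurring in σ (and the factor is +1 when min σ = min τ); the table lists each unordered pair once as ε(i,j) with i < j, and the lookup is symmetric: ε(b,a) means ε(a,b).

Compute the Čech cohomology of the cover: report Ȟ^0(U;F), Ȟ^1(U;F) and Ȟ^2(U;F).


intersection data:
  V12={i,j} V14={a,k} V23={d,f} V34={b,c}
C dims 4,4; δ0: rk_F3 3
Ȟ^0 = (4 − 3) − 0 = 1, so Ȟ^0 ≅ Z/3
Ȟ^1 = (4 − 0) − 3 = 1, so Ȟ^1 ≅ Z/3
Ȟ^2 = (0 − 0) − 0 = 0, so Ȟ^2 ≅ 0

Ȟ^0 = Z/3, Ȟ^1 = Z/3 and Ȟ^2 = 0


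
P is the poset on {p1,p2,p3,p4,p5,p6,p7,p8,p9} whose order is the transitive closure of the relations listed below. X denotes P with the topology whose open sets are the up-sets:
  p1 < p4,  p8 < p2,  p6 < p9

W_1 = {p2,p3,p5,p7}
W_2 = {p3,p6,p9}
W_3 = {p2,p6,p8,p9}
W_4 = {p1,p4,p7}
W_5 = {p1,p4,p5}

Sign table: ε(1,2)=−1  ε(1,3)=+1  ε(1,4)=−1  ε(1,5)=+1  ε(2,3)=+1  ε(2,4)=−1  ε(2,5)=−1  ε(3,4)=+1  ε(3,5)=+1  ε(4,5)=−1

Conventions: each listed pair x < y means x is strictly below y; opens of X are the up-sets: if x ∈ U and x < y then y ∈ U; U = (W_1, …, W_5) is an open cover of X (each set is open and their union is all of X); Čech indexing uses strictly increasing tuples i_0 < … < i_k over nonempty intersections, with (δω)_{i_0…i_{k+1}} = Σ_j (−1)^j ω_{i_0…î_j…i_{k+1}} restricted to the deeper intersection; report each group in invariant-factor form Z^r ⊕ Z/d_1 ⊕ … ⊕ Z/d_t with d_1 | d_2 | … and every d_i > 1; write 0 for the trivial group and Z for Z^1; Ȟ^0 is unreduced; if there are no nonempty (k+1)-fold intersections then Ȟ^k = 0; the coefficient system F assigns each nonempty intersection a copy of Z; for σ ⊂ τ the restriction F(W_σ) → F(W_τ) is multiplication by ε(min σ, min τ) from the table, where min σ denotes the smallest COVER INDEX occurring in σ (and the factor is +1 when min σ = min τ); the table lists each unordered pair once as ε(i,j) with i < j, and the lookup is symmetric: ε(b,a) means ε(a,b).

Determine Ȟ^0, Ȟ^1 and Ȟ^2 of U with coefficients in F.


Ȟ^0(U;F) ≅ 0; Ȟ^1(U;F) ≅ Z ⊕ Z/2; Ȟ^2(U;F) ≅ 0

nerve simplices:
  W12={p3} W13={p2} W14={p7} W15={p5} W23={p6,p9} W45={p1,p4}
C dims 5,6; δ0: rk 5, SNF 1^4·2
degree 0: 5−5−0 = 0 → Ȟ^0 ≅ 0
degree 1: 6−0−5 = 1 plus torsion [2] → Ȟ^1 ≅ Z ⊕ Z/2
degree 2: 0−0−0 = 0 → Ȟ^2 ≅ 0


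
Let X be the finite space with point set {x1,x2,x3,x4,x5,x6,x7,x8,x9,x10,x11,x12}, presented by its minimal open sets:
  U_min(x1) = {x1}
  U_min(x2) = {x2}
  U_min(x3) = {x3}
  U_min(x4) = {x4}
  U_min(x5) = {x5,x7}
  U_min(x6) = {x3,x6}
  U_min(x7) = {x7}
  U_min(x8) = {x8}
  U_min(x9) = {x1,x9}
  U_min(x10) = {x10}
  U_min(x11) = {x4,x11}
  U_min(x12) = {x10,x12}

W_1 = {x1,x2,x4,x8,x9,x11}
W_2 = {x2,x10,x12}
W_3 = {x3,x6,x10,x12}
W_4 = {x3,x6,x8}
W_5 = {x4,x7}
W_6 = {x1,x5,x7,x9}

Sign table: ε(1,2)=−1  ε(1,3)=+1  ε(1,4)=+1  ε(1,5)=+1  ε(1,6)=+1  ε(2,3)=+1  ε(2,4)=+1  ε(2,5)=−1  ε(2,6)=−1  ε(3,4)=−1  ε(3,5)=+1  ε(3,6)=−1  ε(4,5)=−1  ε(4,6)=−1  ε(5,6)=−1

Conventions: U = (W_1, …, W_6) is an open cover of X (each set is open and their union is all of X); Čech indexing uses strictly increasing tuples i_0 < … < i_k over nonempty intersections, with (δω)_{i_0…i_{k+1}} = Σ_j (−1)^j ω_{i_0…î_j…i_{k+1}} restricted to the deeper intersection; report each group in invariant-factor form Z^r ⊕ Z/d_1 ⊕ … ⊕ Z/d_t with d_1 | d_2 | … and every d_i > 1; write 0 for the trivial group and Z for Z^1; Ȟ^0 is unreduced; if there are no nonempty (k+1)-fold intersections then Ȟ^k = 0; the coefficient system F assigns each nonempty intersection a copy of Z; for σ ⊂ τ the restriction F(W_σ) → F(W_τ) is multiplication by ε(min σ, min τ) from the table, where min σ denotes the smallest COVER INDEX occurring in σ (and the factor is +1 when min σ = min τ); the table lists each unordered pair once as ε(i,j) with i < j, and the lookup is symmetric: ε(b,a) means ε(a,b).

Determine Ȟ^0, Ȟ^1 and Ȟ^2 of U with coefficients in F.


Ȟ^0 = 0,  Ȟ^1 = Z ⊕ Z/2,  Ȟ^2 = 0

intersection data:
  W12={x2} W14={x8} W15={x4} W16={x1,x9} W23={x10,x12} W34={x3,x6} W56={x7}
C dims 6,7; δ0: rk 6, SNF 1^5·2
Ȟ^0 = (6 − 6) − 0 = 0, so Ȟ^0 ≅ 0
Ȟ^1 = (7 − 0) − 6 = 1 plus torsion [2], so Ȟ^1 ≅ Z ⊕ Z/2
Ȟ^2 = (0 − 0) − 0 = 0, so Ȟ^2 ≅ 0


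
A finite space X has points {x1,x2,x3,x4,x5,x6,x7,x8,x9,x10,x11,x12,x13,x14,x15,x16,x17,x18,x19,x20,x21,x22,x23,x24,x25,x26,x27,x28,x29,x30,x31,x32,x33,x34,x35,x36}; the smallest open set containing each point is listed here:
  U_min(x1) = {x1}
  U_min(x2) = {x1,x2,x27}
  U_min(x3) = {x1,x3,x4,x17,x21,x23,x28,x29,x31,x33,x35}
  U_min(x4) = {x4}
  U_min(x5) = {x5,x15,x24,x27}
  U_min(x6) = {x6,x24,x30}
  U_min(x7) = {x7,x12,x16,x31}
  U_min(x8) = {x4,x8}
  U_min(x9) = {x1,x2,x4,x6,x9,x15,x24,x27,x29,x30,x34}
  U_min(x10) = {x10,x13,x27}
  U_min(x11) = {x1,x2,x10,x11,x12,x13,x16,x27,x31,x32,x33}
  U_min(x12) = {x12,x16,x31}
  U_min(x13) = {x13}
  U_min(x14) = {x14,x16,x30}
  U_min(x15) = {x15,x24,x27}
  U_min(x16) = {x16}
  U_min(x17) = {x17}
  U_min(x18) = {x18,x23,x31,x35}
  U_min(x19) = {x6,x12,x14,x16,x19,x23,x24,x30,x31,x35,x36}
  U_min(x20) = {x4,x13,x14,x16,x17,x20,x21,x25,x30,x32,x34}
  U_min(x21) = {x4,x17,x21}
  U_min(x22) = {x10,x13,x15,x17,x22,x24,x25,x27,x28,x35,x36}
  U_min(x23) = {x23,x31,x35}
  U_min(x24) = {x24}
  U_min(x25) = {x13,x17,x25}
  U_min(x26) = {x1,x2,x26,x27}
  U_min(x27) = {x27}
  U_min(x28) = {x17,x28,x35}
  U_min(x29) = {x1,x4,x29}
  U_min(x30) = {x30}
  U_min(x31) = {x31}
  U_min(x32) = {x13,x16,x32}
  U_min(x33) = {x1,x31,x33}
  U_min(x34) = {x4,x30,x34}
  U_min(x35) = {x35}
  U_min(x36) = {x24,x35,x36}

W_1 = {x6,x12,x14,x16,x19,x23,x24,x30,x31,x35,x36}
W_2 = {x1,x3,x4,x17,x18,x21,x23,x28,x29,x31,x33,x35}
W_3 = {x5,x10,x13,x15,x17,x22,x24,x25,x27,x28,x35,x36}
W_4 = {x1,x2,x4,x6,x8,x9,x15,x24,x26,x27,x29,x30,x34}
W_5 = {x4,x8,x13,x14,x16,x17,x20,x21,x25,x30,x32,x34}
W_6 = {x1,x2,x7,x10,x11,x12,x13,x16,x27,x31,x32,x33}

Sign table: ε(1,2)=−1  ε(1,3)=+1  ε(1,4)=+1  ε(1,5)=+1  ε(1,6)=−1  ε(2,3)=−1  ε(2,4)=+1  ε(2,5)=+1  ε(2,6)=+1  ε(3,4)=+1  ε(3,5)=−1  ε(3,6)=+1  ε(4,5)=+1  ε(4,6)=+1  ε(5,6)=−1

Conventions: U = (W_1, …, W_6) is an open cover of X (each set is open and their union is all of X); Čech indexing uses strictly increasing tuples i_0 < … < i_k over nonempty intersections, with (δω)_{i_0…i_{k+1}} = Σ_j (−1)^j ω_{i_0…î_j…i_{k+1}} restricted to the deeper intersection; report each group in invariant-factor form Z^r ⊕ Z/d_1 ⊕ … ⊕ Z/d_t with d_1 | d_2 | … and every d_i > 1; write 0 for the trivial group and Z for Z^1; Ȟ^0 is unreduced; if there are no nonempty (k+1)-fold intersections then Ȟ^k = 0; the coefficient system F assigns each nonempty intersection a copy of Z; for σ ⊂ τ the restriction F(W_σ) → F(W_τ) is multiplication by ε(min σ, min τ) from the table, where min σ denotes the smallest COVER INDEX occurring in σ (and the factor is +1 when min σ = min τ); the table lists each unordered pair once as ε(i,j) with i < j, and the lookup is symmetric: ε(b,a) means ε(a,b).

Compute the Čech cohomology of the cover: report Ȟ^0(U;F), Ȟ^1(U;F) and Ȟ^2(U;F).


nonempty overlaps:
  W12={x23,x31,x35} W13={x24,x35,x36} W14={x6,x24,x30} W15={x14,x16,x30} W16={x12,x16,x31} W23={x17,x28,x35} W24={x1,x4,x29} W25={x4,x17,x21} W26={x1,x31,x33} W34={x15,x24,x27} W35={x13,x17,x25} W36={x10,x13,x27} W45={x4,x8,x30,x34} W46={x1,x2,x27} W56={x13,x16,x32}
  W123={x35} W126={x31} W134={x24} W145={x30} W156={x16} W235={x17} W245={x4} W246={x1} W346={x27} W356={x13}
C dims 6,15,10; δ0: rk 6, SNF 1^5·2; δ1: rk 9, SNF 1^9
degree 0: 6−6−0 = 0 → Ȟ^0 ≅ 0
degree 1: 15−9−6 = 0 plus torsion [2] → Ȟ^1 ≅ Z/2
degree 2: 10−0−9 = 1 → Ȟ^2 ≅ Z

Ȟ^0 ≅ 0, Ȟ^1 ≅ Z/2 and Ȟ^2 ≅ Z


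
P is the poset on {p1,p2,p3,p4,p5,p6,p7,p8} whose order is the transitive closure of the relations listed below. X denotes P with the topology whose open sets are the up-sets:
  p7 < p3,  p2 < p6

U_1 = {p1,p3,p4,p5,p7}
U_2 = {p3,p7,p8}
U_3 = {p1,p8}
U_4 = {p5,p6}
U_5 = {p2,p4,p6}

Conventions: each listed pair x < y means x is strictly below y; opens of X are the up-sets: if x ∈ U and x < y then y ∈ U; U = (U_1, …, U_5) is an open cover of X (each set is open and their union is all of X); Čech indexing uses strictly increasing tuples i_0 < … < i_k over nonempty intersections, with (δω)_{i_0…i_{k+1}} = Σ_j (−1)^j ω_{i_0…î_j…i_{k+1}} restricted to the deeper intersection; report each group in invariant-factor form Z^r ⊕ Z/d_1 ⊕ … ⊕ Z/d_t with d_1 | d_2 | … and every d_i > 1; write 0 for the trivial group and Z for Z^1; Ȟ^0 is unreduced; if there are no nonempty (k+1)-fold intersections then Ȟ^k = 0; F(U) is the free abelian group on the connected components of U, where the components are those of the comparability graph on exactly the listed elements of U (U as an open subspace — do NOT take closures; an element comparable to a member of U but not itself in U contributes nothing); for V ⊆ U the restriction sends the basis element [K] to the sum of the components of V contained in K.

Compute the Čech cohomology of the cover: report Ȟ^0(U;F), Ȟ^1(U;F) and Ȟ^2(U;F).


nonempty overlaps:
  U12={p3,p7} U13={p1} U14={p5} U15={p4} U23={p8} U45={p6}
components per intersection:
  U1: {p1} {p3,p7} {p4} {p5}
  U2: {p3,p7} {p8}
  U3: {p1} {p8}
  U4: {p5} {p6}
  U5: {p2,p6} {p4}
  U12: {p3,p7}
  U13: {p1}
  U14: {p5}
  U15: {p4}
  U23: {p8}
  U45: {p6}
C dims 12,6; δ0: rk 6, SNF 1^6
degree 0: 12−6−0 = 6 → Ȟ^0 ≅ Z^6
degree 1: 6−0−6 = 0 → Ȟ^1 ≅ 0
degree 2: 0−0−0 = 0 → Ȟ^2 ≅ 0

Ȟ^0 ≅ Z^6, Ȟ^1 ≅ 0 and Ȟ^2 ≅ 0


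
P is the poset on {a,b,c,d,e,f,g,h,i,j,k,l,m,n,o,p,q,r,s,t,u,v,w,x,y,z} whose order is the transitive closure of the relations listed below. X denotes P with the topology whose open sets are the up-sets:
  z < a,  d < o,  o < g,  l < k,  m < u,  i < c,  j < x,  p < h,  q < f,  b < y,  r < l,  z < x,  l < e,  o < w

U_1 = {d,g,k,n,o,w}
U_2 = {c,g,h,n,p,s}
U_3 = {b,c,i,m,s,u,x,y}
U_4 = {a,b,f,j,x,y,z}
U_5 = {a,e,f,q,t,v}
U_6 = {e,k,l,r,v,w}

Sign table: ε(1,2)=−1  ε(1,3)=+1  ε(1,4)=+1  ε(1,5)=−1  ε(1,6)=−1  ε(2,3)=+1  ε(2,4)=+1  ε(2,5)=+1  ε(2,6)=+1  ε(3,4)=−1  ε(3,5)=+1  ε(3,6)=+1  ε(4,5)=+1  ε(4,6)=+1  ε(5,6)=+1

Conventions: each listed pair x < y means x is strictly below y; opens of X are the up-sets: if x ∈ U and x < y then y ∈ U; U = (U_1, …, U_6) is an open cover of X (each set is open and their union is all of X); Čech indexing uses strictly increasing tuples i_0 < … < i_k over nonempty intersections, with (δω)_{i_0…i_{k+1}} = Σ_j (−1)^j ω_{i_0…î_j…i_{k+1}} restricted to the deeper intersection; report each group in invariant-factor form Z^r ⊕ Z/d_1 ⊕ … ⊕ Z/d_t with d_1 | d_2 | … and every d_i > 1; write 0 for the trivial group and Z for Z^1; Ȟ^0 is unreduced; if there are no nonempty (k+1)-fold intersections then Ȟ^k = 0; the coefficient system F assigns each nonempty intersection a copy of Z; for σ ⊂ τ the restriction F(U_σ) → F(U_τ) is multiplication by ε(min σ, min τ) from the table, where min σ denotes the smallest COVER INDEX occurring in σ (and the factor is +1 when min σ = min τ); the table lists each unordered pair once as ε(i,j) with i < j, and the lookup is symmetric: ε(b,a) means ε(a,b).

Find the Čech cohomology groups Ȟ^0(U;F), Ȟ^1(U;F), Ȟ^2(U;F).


cover nerve:
  U12={g,n} U16={k,w} U23={c,s} U34={b,x,y} U45={a,f} U56={e,v}
C dims 6,6; δ0: rk 6, SNF 1^5·2
Ȟ^0: (6−6)−0=0 ⇒ 0
Ȟ^1: (6−0)−6=0 plus torsion [2] ⇒ Z/2
Ȟ^2: (0−0)−0=0 ⇒ 0

Ȟ^0 = 0,  Ȟ^1 = Z/2,  Ȟ^2 = 0


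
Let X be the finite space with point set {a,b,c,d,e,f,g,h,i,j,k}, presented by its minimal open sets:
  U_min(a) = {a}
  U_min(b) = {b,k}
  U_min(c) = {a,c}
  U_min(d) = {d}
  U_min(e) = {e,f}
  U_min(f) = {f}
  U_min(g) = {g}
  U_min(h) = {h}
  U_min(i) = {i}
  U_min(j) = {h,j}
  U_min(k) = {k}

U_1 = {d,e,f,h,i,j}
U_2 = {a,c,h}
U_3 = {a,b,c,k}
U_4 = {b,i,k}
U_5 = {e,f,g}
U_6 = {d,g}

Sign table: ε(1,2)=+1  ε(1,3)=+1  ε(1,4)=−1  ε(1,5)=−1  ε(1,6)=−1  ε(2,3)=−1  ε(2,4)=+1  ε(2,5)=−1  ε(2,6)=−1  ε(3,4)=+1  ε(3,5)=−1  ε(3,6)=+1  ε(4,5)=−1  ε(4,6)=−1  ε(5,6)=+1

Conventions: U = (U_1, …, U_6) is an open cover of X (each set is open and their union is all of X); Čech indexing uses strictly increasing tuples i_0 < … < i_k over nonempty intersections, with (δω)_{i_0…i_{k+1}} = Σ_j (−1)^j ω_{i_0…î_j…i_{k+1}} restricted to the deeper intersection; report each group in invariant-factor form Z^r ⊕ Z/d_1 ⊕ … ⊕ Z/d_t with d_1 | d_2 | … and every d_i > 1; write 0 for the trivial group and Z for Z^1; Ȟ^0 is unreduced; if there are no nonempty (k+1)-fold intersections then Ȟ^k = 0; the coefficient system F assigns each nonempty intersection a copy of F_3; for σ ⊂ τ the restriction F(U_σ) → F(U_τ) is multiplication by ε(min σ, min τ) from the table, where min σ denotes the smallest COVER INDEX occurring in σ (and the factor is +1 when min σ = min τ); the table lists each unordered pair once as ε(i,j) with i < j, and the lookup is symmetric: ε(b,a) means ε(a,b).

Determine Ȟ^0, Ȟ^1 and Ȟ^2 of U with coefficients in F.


nerve simplices:
  U12={h} U14={i} U15={e,f} U16={d} U23={a,c} U34={b,k} U56={g}
C dims 6,7; δ0: rk_F3 5
degree 0: 6−5−0 = 1 → Ȟ^0 ≅ Z/3
degree 1: 7−0−5 = 2 → Ȟ^1 ≅ Z/3 ⊕ Z/3
degree 2: 0−0−0 = 0 → Ȟ^2 ≅ 0

Ȟ^0(U;F) ≅ Z/3, Ȟ^1(U;F) ≅ Z/3 ⊕ Z/3 and Ȟ^2(U;F) ≅ 0


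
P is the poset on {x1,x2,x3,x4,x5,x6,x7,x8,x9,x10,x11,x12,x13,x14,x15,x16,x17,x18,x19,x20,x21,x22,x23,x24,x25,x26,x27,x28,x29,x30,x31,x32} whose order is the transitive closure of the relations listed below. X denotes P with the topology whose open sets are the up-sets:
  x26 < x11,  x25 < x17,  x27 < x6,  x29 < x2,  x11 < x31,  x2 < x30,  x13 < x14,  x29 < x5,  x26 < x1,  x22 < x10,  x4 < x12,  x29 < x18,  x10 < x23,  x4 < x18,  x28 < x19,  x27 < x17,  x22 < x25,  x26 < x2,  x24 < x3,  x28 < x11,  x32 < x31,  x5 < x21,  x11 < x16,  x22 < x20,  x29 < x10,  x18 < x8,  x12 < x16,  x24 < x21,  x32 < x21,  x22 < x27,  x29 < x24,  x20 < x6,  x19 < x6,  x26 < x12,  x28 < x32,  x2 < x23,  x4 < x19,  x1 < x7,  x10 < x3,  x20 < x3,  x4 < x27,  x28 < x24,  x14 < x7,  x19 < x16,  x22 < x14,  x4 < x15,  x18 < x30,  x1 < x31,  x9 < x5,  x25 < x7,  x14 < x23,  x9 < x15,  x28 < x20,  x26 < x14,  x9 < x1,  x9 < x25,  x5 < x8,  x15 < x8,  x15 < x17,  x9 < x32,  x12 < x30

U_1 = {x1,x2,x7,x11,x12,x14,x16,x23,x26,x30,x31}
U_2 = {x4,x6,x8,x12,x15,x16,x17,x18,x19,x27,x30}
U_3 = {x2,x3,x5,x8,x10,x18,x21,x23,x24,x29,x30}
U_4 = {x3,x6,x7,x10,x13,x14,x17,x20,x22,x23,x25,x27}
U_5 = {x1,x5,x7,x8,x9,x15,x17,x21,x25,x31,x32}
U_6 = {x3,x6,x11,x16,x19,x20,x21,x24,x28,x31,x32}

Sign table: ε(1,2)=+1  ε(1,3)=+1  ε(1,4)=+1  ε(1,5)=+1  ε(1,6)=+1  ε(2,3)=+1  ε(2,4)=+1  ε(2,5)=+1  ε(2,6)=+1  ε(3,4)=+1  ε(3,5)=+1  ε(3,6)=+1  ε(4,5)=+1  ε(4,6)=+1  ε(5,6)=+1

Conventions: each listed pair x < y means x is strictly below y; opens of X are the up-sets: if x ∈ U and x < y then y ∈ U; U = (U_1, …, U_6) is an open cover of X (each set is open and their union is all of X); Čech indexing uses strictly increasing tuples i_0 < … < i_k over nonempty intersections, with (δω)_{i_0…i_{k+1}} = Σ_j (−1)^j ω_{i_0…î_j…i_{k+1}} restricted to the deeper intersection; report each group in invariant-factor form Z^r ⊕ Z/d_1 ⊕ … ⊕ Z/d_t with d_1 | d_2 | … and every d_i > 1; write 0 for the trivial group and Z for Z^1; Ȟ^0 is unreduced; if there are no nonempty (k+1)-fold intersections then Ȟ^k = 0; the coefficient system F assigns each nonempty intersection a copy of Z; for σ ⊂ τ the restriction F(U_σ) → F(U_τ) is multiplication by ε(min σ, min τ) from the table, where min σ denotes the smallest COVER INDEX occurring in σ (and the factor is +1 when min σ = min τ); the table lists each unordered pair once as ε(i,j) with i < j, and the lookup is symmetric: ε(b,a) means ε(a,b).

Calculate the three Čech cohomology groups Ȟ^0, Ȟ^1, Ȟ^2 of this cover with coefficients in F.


Ȟ^0 = Z, Ȟ^1 = 0 and Ȟ^2 = Z/2

intersection data:
  U12={x12,x16,x30} U13={x2,x23,x30} U14={x7,x14,x23} U15={x1,x7,x31} U16={x11,x16,x31} U23={x8,x18,x30} U24={x6,x17,x27} U25={x8,x15,x17} U26={x6,x16,x19} U34={x3,x10,x23} U35={x5,x8,x21} U36={x3,x21,x24} U45={x7,x17,x25} U46={x3,x6,x20} U56={x21,x31,x32}
  U123={x30} U126={x16} U134={x23} U145={x7} U156={x31} U235={x8} U245={x17} U246={x6} U346={x3} U356={x21}
C dims 6,15,10; δ0: rk 5, SNF 1^5; δ1: rk 10, SNF 1^9·2
Ȟ^0 = (6 − 5) − 0 = 1, so Ȟ^0 ≅ Z
Ȟ^1 = (15 − 10) − 5 = 0, so Ȟ^1 ≅ 0
Ȟ^2 = (10 − 0) − 10 = 0 plus torsion [2], so Ȟ^2 ≅ Z/2


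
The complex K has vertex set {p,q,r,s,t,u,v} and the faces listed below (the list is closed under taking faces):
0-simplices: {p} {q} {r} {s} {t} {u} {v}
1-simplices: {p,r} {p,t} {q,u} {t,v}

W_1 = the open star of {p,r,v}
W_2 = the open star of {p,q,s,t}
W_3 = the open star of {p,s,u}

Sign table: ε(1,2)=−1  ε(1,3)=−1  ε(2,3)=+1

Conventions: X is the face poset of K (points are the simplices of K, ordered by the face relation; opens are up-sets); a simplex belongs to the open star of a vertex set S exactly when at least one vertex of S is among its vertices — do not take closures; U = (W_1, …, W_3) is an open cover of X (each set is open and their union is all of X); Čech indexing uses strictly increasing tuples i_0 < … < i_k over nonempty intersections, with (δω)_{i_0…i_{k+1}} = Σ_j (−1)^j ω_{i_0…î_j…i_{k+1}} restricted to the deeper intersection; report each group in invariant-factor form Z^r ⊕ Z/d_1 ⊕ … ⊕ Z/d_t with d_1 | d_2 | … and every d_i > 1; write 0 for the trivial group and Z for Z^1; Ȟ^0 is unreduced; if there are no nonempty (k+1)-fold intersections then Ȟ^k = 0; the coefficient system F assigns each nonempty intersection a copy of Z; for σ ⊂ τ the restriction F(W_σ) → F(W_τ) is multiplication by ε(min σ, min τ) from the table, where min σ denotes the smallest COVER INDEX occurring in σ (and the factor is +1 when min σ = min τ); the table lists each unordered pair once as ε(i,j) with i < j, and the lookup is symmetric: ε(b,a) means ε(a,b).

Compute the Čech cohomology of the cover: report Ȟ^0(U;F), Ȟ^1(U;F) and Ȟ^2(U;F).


nonempty overlaps:
  W1={{p},{r},{v},{p,r},{p,t},{t,v}} W2={{p},{q},{s},{t},{p,r},{p,t},{q,u},{t,v}} W3={{p},{s},{u},{p,r},{p,t},{q,u}}
  W12={{p},{p,r},{p,t},{t,v}} W13={{p},{p,r},{p,t}} W23={{p},{s},{p,r},{p,t},{q,u}}
  W123={{p},{p,r},{p,t}}
C dims 3,3,1; δ0: rk 2, SNF 1^2; δ1: rk 1, SNF 1^1
degree 0: 3−2−0 = 1 → Ȟ^0 ≅ Z
degree 1: 3−1−2 = 0 → Ȟ^1 ≅ 0
degree 2: 1−0−1 = 0 → Ȟ^2 ≅ 0

Ȟ^0(U;F) ≅ Z, Ȟ^1(U;F) ≅ 0, Ȟ^2(U;F) ≅ 0
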